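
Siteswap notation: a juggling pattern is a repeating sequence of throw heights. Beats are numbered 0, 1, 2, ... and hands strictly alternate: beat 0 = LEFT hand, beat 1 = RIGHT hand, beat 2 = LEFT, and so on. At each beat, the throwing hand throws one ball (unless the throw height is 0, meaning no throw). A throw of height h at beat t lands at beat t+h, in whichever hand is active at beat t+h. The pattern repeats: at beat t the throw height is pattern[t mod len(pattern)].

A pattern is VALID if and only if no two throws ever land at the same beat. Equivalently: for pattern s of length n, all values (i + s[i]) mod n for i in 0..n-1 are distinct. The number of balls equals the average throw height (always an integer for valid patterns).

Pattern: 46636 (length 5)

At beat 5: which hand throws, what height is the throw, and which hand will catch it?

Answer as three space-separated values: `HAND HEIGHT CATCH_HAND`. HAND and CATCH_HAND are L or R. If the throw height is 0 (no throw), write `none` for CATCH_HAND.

Answer: R 4 R

Derivation:
Beat 5: 5 mod 2 = 1, so hand = R
Throw height = pattern[5 mod 5] = pattern[0] = 4
Lands at beat 5+4=9, 9 mod 2 = 1, so catch hand = R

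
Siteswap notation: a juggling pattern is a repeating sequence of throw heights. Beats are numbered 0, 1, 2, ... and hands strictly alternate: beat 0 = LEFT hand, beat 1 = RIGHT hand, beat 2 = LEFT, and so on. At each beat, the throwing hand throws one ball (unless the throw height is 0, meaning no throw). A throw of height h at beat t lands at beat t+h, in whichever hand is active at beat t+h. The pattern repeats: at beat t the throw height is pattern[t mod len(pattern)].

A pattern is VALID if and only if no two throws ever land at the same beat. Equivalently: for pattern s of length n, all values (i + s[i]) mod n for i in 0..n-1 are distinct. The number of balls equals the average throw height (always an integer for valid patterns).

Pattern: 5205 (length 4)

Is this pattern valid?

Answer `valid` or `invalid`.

Answer: valid

Derivation:
i=0: (i + s[i]) mod n = (0 + 5) mod 4 = 1
i=1: (i + s[i]) mod n = (1 + 2) mod 4 = 3
i=2: (i + s[i]) mod n = (2 + 0) mod 4 = 2
i=3: (i + s[i]) mod n = (3 + 5) mod 4 = 0
Residues: [1, 3, 2, 0], distinct: True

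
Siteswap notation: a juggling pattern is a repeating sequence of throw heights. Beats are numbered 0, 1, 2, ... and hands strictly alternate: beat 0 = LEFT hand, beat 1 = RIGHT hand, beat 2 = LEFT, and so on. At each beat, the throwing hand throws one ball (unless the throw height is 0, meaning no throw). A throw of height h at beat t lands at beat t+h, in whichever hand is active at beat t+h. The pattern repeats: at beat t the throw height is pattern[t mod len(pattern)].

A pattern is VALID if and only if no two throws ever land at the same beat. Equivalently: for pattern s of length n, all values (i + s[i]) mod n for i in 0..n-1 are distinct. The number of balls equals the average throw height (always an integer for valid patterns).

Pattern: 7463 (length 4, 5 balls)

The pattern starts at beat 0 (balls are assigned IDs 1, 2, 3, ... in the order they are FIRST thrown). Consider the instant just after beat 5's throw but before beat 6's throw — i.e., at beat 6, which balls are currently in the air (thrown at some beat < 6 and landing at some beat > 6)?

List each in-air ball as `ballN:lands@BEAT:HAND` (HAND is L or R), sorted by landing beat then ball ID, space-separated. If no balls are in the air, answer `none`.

Answer: ball1:lands@7:R ball3:lands@8:L ball2:lands@9:R ball5:lands@11:R

Derivation:
Beat 0 (L): throw ball1 h=7 -> lands@7:R; in-air after throw: [b1@7:R]
Beat 1 (R): throw ball2 h=4 -> lands@5:R; in-air after throw: [b2@5:R b1@7:R]
Beat 2 (L): throw ball3 h=6 -> lands@8:L; in-air after throw: [b2@5:R b1@7:R b3@8:L]
Beat 3 (R): throw ball4 h=3 -> lands@6:L; in-air after throw: [b2@5:R b4@6:L b1@7:R b3@8:L]
Beat 4 (L): throw ball5 h=7 -> lands@11:R; in-air after throw: [b2@5:R b4@6:L b1@7:R b3@8:L b5@11:R]
Beat 5 (R): throw ball2 h=4 -> lands@9:R; in-air after throw: [b4@6:L b1@7:R b3@8:L b2@9:R b5@11:R]
Beat 6 (L): throw ball4 h=6 -> lands@12:L; in-air after throw: [b1@7:R b3@8:L b2@9:R b5@11:R b4@12:L]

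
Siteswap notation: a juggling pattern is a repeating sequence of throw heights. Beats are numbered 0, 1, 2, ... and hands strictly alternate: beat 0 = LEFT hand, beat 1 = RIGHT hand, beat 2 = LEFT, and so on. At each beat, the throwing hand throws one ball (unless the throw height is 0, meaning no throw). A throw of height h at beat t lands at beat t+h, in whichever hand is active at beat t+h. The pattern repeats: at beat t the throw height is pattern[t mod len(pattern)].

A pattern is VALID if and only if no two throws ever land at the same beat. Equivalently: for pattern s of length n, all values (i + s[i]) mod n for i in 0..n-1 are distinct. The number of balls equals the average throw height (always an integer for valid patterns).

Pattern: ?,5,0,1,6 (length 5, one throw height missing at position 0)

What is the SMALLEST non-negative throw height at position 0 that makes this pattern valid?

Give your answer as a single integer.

i=0: s[i]=? (unknown)
i=1: (1 + 5) mod 5 = 1
i=2: (2 + 0) mod 5 = 2
i=3: (3 + 1) mod 5 = 4
i=4: (4 + 6) mod 5 = 0
Known residues: [0, 1, 2, 4]; need a permutation of 0..4, so missing residue r = 3
Need (0 + s) mod 5 = 3; smallest s = (3 - 0) mod 5 = 3

Answer: 3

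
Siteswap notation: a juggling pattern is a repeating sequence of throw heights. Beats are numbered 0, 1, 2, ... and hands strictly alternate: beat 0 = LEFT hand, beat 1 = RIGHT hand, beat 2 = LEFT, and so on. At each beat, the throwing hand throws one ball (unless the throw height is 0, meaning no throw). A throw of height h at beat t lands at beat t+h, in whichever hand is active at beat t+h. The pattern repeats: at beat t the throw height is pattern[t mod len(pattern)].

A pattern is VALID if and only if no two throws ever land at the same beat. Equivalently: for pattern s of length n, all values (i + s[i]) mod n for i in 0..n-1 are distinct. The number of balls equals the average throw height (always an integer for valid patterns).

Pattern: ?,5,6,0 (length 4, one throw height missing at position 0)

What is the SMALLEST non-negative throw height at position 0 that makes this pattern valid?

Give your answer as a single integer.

i=0: s[i]=? (unknown)
i=1: (1 + 5) mod 4 = 2
i=2: (2 + 6) mod 4 = 0
i=3: (3 + 0) mod 4 = 3
Known residues: [0, 2, 3]; need a permutation of 0..3, so missing residue r = 1
Need (0 + s) mod 4 = 1; smallest s = (1 - 0) mod 4 = 1

Answer: 1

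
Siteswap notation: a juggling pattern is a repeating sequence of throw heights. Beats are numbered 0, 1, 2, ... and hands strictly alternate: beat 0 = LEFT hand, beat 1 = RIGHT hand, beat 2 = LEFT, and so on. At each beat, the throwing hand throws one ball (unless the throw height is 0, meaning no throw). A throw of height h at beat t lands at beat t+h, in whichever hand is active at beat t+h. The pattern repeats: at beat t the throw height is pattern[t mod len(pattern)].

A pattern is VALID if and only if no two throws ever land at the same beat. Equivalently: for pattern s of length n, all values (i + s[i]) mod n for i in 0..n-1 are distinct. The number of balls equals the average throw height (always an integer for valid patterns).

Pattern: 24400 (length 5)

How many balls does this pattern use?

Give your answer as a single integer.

Answer: 2

Derivation:
Pattern = [2, 4, 4, 0, 0], length n = 5
  position 0: throw height = 2, running sum = 2
  position 1: throw height = 4, running sum = 6
  position 2: throw height = 4, running sum = 10
  position 3: throw height = 0, running sum = 10
  position 4: throw height = 0, running sum = 10
Total sum = 10; balls = sum / n = 10 / 5 = 2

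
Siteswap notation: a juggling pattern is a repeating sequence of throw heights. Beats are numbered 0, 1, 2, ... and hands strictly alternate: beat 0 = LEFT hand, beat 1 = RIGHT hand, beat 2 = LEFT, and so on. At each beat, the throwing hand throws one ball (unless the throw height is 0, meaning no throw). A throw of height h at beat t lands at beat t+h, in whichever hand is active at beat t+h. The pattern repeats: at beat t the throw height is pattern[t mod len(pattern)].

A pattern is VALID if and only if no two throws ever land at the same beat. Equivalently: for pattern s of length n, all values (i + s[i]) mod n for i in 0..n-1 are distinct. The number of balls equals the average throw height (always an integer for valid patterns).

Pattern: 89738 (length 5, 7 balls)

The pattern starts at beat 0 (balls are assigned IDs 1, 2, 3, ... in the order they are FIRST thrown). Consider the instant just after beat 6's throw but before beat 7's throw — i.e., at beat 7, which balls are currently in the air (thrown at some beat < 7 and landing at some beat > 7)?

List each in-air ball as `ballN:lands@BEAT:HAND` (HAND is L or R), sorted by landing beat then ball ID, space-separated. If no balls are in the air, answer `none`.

Answer: ball1:lands@8:L ball3:lands@9:R ball2:lands@10:L ball5:lands@12:L ball6:lands@13:R ball4:lands@15:R

Derivation:
Beat 0 (L): throw ball1 h=8 -> lands@8:L; in-air after throw: [b1@8:L]
Beat 1 (R): throw ball2 h=9 -> lands@10:L; in-air after throw: [b1@8:L b2@10:L]
Beat 2 (L): throw ball3 h=7 -> lands@9:R; in-air after throw: [b1@8:L b3@9:R b2@10:L]
Beat 3 (R): throw ball4 h=3 -> lands@6:L; in-air after throw: [b4@6:L b1@8:L b3@9:R b2@10:L]
Beat 4 (L): throw ball5 h=8 -> lands@12:L; in-air after throw: [b4@6:L b1@8:L b3@9:R b2@10:L b5@12:L]
Beat 5 (R): throw ball6 h=8 -> lands@13:R; in-air after throw: [b4@6:L b1@8:L b3@9:R b2@10:L b5@12:L b6@13:R]
Beat 6 (L): throw ball4 h=9 -> lands@15:R; in-air after throw: [b1@8:L b3@9:R b2@10:L b5@12:L b6@13:R b4@15:R]
Beat 7 (R): throw ball7 h=7 -> lands@14:L; in-air after throw: [b1@8:L b3@9:R b2@10:L b5@12:L b6@13:R b7@14:L b4@15:R]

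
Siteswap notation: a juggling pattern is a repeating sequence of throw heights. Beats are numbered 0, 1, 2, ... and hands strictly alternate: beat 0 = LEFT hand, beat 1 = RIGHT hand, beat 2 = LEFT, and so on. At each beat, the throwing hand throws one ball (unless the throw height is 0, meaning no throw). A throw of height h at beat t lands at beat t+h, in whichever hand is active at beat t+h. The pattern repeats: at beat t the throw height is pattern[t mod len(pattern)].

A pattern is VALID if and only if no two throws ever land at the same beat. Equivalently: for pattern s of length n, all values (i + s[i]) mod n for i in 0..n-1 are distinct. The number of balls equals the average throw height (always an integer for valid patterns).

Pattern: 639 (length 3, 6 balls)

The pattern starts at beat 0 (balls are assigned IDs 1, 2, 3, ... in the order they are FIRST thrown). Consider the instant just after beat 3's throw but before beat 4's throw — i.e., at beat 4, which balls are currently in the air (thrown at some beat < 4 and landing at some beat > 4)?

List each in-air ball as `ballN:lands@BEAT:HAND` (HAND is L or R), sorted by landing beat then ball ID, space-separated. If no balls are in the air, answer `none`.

Beat 0 (L): throw ball1 h=6 -> lands@6:L; in-air after throw: [b1@6:L]
Beat 1 (R): throw ball2 h=3 -> lands@4:L; in-air after throw: [b2@4:L b1@6:L]
Beat 2 (L): throw ball3 h=9 -> lands@11:R; in-air after throw: [b2@4:L b1@6:L b3@11:R]
Beat 3 (R): throw ball4 h=6 -> lands@9:R; in-air after throw: [b2@4:L b1@6:L b4@9:R b3@11:R]
Beat 4 (L): throw ball2 h=3 -> lands@7:R; in-air after throw: [b1@6:L b2@7:R b4@9:R b3@11:R]

Answer: ball1:lands@6:L ball4:lands@9:R ball3:lands@11:R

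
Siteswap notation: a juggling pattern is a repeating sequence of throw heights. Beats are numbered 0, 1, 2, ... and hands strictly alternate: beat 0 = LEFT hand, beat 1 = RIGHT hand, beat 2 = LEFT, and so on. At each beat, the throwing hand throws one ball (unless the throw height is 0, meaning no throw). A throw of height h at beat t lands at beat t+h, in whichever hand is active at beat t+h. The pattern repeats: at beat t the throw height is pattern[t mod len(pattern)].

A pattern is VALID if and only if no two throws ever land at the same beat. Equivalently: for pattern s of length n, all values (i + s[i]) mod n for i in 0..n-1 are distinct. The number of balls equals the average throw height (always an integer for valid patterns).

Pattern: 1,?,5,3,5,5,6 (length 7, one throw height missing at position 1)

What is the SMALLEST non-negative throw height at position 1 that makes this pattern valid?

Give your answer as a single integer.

i=0: (0 + 1) mod 7 = 1
i=1: s[i]=? (unknown)
i=2: (2 + 5) mod 7 = 0
i=3: (3 + 3) mod 7 = 6
i=4: (4 + 5) mod 7 = 2
i=5: (5 + 5) mod 7 = 3
i=6: (6 + 6) mod 7 = 5
Known residues: [0, 1, 2, 3, 5, 6]; need a permutation of 0..6, so missing residue r = 4
Need (1 + s) mod 7 = 4; smallest s = (4 - 1) mod 7 = 3

Answer: 3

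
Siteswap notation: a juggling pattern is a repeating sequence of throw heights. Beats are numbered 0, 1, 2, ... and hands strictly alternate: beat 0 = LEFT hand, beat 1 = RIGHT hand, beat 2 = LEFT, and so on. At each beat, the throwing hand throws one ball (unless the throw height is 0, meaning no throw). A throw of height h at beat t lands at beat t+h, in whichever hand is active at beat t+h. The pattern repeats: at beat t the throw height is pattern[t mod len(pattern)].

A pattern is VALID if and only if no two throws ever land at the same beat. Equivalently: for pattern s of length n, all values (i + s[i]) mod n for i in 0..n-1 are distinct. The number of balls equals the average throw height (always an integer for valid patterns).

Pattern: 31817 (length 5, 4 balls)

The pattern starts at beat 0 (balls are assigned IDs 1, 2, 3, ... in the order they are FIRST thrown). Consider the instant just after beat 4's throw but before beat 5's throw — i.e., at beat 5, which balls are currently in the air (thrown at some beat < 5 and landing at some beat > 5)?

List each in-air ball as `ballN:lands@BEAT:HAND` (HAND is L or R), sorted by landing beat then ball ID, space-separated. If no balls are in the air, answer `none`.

Beat 0 (L): throw ball1 h=3 -> lands@3:R; in-air after throw: [b1@3:R]
Beat 1 (R): throw ball2 h=1 -> lands@2:L; in-air after throw: [b2@2:L b1@3:R]
Beat 2 (L): throw ball2 h=8 -> lands@10:L; in-air after throw: [b1@3:R b2@10:L]
Beat 3 (R): throw ball1 h=1 -> lands@4:L; in-air after throw: [b1@4:L b2@10:L]
Beat 4 (L): throw ball1 h=7 -> lands@11:R; in-air after throw: [b2@10:L b1@11:R]
Beat 5 (R): throw ball3 h=3 -> lands@8:L; in-air after throw: [b3@8:L b2@10:L b1@11:R]

Answer: ball2:lands@10:L ball1:lands@11:R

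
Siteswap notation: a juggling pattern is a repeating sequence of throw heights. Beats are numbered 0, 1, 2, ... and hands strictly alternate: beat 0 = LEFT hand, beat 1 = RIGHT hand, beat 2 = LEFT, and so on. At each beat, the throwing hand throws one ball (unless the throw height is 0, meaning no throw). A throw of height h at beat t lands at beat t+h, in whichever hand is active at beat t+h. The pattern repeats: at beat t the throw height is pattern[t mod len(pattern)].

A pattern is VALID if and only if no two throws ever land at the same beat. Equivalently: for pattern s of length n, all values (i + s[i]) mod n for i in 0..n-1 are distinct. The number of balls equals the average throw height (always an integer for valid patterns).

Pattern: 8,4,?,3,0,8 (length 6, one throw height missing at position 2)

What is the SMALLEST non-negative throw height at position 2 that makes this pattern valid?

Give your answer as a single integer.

Answer: 1

Derivation:
i=0: (0 + 8) mod 6 = 2
i=1: (1 + 4) mod 6 = 5
i=2: s[i]=? (unknown)
i=3: (3 + 3) mod 6 = 0
i=4: (4 + 0) mod 6 = 4
i=5: (5 + 8) mod 6 = 1
Known residues: [0, 1, 2, 4, 5]; need a permutation of 0..5, so missing residue r = 3
Need (2 + s) mod 6 = 3; smallest s = (3 - 2) mod 6 = 1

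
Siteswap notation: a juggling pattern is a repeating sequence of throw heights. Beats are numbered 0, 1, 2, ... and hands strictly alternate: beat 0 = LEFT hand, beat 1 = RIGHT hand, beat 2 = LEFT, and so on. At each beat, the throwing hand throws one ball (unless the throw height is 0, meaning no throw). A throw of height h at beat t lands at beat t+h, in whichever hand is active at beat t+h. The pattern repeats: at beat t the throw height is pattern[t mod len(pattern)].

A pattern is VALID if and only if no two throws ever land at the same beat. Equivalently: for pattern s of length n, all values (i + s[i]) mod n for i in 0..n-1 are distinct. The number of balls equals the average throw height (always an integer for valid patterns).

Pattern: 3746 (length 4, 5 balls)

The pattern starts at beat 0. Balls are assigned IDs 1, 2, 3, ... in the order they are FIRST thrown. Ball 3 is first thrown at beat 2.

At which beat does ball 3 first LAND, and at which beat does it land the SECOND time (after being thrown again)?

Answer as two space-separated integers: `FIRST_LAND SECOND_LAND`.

Answer: 6 10

Derivation:
Beat 0 (L): throw ball1 h=3 -> lands@3:R; in-air after throw: [b1@3:R]
Beat 1 (R): throw ball2 h=7 -> lands@8:L; in-air after throw: [b1@3:R b2@8:L]
Beat 2 (L): throw ball3 h=4 -> lands@6:L; in-air after throw: [b1@3:R b3@6:L b2@8:L]
Beat 3 (R): throw ball1 h=6 -> lands@9:R; in-air after throw: [b3@6:L b2@8:L b1@9:R]
Beat 4 (L): throw ball4 h=3 -> lands@7:R; in-air after throw: [b3@6:L b4@7:R b2@8:L b1@9:R]
Beat 5 (R): throw ball5 h=7 -> lands@12:L; in-air after throw: [b3@6:L b4@7:R b2@8:L b1@9:R b5@12:L]
Beat 6 (L): throw ball3 h=4 -> lands@10:L; in-air after throw: [b4@7:R b2@8:L b1@9:R b3@10:L b5@12:L]
Beat 7 (R): throw ball4 h=6 -> lands@13:R; in-air after throw: [b2@8:L b1@9:R b3@10:L b5@12:L b4@13:R]
Beat 8 (L): throw ball2 h=3 -> lands@11:R; in-air after throw: [b1@9:R b3@10:L b2@11:R b5@12:L b4@13:R]
Beat 9 (R): throw ball1 h=7 -> lands@16:L; in-air after throw: [b3@10:L b2@11:R b5@12:L b4@13:R b1@16:L]
Beat 10 (L): throw ball3 h=4 -> lands@14:L; in-air after throw: [b2@11:R b5@12:L b4@13:R b3@14:L b1@16:L]
Ball 3: thrown@2 h=4 -> first land @6; rethrown@6 h=4 -> second land @10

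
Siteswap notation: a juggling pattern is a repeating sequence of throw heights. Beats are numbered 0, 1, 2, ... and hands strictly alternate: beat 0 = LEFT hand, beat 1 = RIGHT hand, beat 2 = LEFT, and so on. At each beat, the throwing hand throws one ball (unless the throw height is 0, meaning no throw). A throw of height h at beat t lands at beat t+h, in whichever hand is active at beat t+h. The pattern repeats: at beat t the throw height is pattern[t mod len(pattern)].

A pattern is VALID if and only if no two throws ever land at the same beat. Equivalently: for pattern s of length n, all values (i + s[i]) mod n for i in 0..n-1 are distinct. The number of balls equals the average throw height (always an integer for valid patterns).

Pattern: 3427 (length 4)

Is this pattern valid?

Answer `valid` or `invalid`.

Answer: valid

Derivation:
i=0: (i + s[i]) mod n = (0 + 3) mod 4 = 3
i=1: (i + s[i]) mod n = (1 + 4) mod 4 = 1
i=2: (i + s[i]) mod n = (2 + 2) mod 4 = 0
i=3: (i + s[i]) mod n = (3 + 7) mod 4 = 2
Residues: [3, 1, 0, 2], distinct: True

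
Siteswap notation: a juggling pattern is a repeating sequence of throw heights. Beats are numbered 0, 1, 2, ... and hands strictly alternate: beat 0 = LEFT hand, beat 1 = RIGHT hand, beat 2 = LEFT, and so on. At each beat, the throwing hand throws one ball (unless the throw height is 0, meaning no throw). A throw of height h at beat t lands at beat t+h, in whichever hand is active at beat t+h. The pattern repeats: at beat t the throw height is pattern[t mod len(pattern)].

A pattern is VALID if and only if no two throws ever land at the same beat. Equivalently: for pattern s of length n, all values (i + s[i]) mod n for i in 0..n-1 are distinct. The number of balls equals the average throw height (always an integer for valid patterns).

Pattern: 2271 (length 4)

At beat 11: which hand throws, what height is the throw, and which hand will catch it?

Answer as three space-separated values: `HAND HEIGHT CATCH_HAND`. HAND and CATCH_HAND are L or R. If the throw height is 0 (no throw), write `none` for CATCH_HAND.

Beat 11: 11 mod 2 = 1, so hand = R
Throw height = pattern[11 mod 4] = pattern[3] = 1
Lands at beat 11+1=12, 12 mod 2 = 0, so catch hand = L

Answer: R 1 L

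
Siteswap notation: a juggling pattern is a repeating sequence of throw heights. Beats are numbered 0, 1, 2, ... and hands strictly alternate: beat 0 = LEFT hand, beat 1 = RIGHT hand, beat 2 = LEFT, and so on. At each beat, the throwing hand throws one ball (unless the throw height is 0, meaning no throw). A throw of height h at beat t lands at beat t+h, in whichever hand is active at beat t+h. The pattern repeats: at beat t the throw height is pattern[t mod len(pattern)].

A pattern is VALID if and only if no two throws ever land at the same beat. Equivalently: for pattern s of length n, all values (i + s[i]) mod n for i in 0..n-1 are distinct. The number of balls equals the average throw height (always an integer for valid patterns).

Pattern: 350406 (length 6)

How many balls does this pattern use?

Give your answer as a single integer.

Pattern = [3, 5, 0, 4, 0, 6], length n = 6
  position 0: throw height = 3, running sum = 3
  position 1: throw height = 5, running sum = 8
  position 2: throw height = 0, running sum = 8
  position 3: throw height = 4, running sum = 12
  position 4: throw height = 0, running sum = 12
  position 5: throw height = 6, running sum = 18
Total sum = 18; balls = sum / n = 18 / 6 = 3

Answer: 3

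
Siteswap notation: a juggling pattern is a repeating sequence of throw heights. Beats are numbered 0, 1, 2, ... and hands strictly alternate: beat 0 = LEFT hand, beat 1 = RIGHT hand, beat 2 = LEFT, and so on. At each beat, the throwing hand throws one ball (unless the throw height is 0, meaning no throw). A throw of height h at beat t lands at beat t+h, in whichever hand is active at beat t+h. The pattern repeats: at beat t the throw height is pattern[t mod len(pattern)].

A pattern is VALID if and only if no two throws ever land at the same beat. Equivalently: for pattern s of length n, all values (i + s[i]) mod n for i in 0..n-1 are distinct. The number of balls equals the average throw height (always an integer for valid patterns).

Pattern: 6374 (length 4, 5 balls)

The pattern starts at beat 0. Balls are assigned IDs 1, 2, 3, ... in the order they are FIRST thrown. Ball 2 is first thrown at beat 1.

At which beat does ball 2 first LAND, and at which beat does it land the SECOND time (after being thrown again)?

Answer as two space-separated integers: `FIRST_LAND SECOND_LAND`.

Beat 0 (L): throw ball1 h=6 -> lands@6:L; in-air after throw: [b1@6:L]
Beat 1 (R): throw ball2 h=3 -> lands@4:L; in-air after throw: [b2@4:L b1@6:L]
Beat 2 (L): throw ball3 h=7 -> lands@9:R; in-air after throw: [b2@4:L b1@6:L b3@9:R]
Beat 3 (R): throw ball4 h=4 -> lands@7:R; in-air after throw: [b2@4:L b1@6:L b4@7:R b3@9:R]
Beat 4 (L): throw ball2 h=6 -> lands@10:L; in-air after throw: [b1@6:L b4@7:R b3@9:R b2@10:L]
Beat 5 (R): throw ball5 h=3 -> lands@8:L; in-air after throw: [b1@6:L b4@7:R b5@8:L b3@9:R b2@10:L]
Beat 6 (L): throw ball1 h=7 -> lands@13:R; in-air after throw: [b4@7:R b5@8:L b3@9:R b2@10:L b1@13:R]
Beat 7 (R): throw ball4 h=4 -> lands@11:R; in-air after throw: [b5@8:L b3@9:R b2@10:L b4@11:R b1@13:R]
Beat 8 (L): throw ball5 h=6 -> lands@14:L; in-air after throw: [b3@9:R b2@10:L b4@11:R b1@13:R b5@14:L]
Beat 9 (R): throw ball3 h=3 -> lands@12:L; in-air after throw: [b2@10:L b4@11:R b3@12:L b1@13:R b5@14:L]
Beat 10 (L): throw ball2 h=7 -> lands@17:R; in-air after throw: [b4@11:R b3@12:L b1@13:R b5@14:L b2@17:R]
Ball 2: thrown@1 h=3 -> first land @4; rethrown@4 h=6 -> second land @10

Answer: 4 10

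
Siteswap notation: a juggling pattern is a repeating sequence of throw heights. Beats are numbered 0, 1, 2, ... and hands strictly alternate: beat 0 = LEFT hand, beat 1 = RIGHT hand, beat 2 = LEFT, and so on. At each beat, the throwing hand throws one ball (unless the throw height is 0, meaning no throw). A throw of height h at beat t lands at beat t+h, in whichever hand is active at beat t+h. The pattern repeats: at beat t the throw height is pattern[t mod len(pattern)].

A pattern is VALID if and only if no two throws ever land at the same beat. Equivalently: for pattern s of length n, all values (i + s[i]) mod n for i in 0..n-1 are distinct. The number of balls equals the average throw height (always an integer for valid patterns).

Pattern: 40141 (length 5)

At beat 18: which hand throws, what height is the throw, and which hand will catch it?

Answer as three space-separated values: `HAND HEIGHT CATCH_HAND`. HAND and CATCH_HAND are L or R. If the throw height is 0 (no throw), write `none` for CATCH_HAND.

Beat 18: 18 mod 2 = 0, so hand = L
Throw height = pattern[18 mod 5] = pattern[3] = 4
Lands at beat 18+4=22, 22 mod 2 = 0, so catch hand = L

Answer: L 4 L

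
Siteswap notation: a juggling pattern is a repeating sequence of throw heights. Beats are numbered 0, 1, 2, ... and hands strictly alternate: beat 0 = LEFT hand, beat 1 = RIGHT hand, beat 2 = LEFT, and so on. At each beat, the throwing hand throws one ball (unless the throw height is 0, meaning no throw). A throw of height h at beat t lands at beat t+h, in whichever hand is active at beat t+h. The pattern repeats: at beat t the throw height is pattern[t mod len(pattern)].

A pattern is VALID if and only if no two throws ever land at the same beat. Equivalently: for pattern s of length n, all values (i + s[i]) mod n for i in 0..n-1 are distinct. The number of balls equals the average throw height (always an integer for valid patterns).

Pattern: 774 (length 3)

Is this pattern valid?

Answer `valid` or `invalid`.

Answer: valid

Derivation:
i=0: (i + s[i]) mod n = (0 + 7) mod 3 = 1
i=1: (i + s[i]) mod n = (1 + 7) mod 3 = 2
i=2: (i + s[i]) mod n = (2 + 4) mod 3 = 0
Residues: [1, 2, 0], distinct: True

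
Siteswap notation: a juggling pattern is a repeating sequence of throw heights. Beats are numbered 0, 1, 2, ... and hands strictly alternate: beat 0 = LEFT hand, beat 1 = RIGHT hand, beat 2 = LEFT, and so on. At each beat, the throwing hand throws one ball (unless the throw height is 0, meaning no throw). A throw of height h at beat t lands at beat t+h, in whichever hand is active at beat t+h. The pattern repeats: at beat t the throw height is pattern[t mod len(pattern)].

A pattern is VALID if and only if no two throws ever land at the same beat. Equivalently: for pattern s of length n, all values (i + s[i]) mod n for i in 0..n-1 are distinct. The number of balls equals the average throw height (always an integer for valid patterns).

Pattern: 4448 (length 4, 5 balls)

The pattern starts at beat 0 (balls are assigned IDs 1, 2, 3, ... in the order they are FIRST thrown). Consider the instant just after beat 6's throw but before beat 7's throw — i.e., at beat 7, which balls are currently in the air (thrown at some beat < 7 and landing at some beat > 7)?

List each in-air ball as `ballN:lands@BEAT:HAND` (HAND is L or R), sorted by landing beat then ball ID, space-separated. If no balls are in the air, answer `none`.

Answer: ball1:lands@8:L ball2:lands@9:R ball3:lands@10:L ball4:lands@11:R

Derivation:
Beat 0 (L): throw ball1 h=4 -> lands@4:L; in-air after throw: [b1@4:L]
Beat 1 (R): throw ball2 h=4 -> lands@5:R; in-air after throw: [b1@4:L b2@5:R]
Beat 2 (L): throw ball3 h=4 -> lands@6:L; in-air after throw: [b1@4:L b2@5:R b3@6:L]
Beat 3 (R): throw ball4 h=8 -> lands@11:R; in-air after throw: [b1@4:L b2@5:R b3@6:L b4@11:R]
Beat 4 (L): throw ball1 h=4 -> lands@8:L; in-air after throw: [b2@5:R b3@6:L b1@8:L b4@11:R]
Beat 5 (R): throw ball2 h=4 -> lands@9:R; in-air after throw: [b3@6:L b1@8:L b2@9:R b4@11:R]
Beat 6 (L): throw ball3 h=4 -> lands@10:L; in-air after throw: [b1@8:L b2@9:R b3@10:L b4@11:R]
Beat 7 (R): throw ball5 h=8 -> lands@15:R; in-air after throw: [b1@8:L b2@9:R b3@10:L b4@11:R b5@15:R]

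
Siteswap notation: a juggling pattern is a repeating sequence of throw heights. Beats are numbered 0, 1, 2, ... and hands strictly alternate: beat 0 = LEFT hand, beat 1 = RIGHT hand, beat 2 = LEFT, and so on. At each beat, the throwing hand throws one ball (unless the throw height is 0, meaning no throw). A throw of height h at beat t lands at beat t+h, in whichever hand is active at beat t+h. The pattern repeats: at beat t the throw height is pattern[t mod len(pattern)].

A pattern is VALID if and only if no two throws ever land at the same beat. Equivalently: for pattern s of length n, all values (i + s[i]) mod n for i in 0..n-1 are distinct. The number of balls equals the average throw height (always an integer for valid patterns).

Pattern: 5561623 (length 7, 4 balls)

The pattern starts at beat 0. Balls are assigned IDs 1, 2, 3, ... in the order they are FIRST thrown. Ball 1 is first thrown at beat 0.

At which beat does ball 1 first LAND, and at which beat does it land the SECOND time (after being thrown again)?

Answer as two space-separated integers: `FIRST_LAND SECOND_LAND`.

Answer: 5 7

Derivation:
Beat 0 (L): throw ball1 h=5 -> lands@5:R; in-air after throw: [b1@5:R]
Beat 1 (R): throw ball2 h=5 -> lands@6:L; in-air after throw: [b1@5:R b2@6:L]
Beat 2 (L): throw ball3 h=6 -> lands@8:L; in-air after throw: [b1@5:R b2@6:L b3@8:L]
Beat 3 (R): throw ball4 h=1 -> lands@4:L; in-air after throw: [b4@4:L b1@5:R b2@6:L b3@8:L]
Beat 4 (L): throw ball4 h=6 -> lands@10:L; in-air after throw: [b1@5:R b2@6:L b3@8:L b4@10:L]
Beat 5 (R): throw ball1 h=2 -> lands@7:R; in-air after throw: [b2@6:L b1@7:R b3@8:L b4@10:L]
Beat 6 (L): throw ball2 h=3 -> lands@9:R; in-air after throw: [b1@7:R b3@8:L b2@9:R b4@10:L]
Beat 7 (R): throw ball1 h=5 -> lands@12:L; in-air after throw: [b3@8:L b2@9:R b4@10:L b1@12:L]
Ball 1: thrown@0 h=5 -> first land @5; rethrown@5 h=2 -> second land @7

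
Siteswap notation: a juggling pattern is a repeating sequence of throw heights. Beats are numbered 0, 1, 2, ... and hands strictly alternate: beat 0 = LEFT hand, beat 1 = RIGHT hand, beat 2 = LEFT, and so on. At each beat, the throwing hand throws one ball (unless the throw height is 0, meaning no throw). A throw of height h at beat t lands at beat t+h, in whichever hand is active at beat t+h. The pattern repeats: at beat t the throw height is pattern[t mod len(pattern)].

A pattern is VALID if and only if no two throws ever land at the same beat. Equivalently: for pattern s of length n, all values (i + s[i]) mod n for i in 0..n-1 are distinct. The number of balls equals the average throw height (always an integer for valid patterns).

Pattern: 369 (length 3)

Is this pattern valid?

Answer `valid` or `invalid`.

i=0: (i + s[i]) mod n = (0 + 3) mod 3 = 0
i=1: (i + s[i]) mod n = (1 + 6) mod 3 = 1
i=2: (i + s[i]) mod n = (2 + 9) mod 3 = 2
Residues: [0, 1, 2], distinct: True

Answer: valid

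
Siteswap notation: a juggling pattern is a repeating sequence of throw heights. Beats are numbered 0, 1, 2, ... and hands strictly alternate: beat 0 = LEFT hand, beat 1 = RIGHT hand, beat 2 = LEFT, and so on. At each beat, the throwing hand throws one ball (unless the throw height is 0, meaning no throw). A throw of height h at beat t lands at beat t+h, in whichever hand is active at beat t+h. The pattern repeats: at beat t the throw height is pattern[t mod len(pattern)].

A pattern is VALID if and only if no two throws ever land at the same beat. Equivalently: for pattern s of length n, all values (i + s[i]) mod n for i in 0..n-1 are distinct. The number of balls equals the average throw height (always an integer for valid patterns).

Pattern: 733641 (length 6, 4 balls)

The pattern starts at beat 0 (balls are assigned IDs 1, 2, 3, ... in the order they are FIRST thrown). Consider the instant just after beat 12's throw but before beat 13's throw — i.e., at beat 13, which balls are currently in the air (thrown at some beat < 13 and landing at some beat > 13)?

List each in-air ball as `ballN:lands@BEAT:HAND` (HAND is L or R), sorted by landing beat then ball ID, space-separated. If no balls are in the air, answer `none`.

Beat 0 (L): throw ball1 h=7 -> lands@7:R; in-air after throw: [b1@7:R]
Beat 1 (R): throw ball2 h=3 -> lands@4:L; in-air after throw: [b2@4:L b1@7:R]
Beat 2 (L): throw ball3 h=3 -> lands@5:R; in-air after throw: [b2@4:L b3@5:R b1@7:R]
Beat 3 (R): throw ball4 h=6 -> lands@9:R; in-air after throw: [b2@4:L b3@5:R b1@7:R b4@9:R]
Beat 4 (L): throw ball2 h=4 -> lands@8:L; in-air after throw: [b3@5:R b1@7:R b2@8:L b4@9:R]
Beat 5 (R): throw ball3 h=1 -> lands@6:L; in-air after throw: [b3@6:L b1@7:R b2@8:L b4@9:R]
Beat 6 (L): throw ball3 h=7 -> lands@13:R; in-air after throw: [b1@7:R b2@8:L b4@9:R b3@13:R]
Beat 7 (R): throw ball1 h=3 -> lands@10:L; in-air after throw: [b2@8:L b4@9:R b1@10:L b3@13:R]
Beat 8 (L): throw ball2 h=3 -> lands@11:R; in-air after throw: [b4@9:R b1@10:L b2@11:R b3@13:R]
Beat 9 (R): throw ball4 h=6 -> lands@15:R; in-air after throw: [b1@10:L b2@11:R b3@13:R b4@15:R]
Beat 10 (L): throw ball1 h=4 -> lands@14:L; in-air after throw: [b2@11:R b3@13:R b1@14:L b4@15:R]
Beat 11 (R): throw ball2 h=1 -> lands@12:L; in-air after throw: [b2@12:L b3@13:R b1@14:L b4@15:R]
Beat 12 (L): throw ball2 h=7 -> lands@19:R; in-air after throw: [b3@13:R b1@14:L b4@15:R b2@19:R]
Beat 13 (R): throw ball3 h=3 -> lands@16:L; in-air after throw: [b1@14:L b4@15:R b3@16:L b2@19:R]

Answer: ball1:lands@14:L ball4:lands@15:R ball2:lands@19:R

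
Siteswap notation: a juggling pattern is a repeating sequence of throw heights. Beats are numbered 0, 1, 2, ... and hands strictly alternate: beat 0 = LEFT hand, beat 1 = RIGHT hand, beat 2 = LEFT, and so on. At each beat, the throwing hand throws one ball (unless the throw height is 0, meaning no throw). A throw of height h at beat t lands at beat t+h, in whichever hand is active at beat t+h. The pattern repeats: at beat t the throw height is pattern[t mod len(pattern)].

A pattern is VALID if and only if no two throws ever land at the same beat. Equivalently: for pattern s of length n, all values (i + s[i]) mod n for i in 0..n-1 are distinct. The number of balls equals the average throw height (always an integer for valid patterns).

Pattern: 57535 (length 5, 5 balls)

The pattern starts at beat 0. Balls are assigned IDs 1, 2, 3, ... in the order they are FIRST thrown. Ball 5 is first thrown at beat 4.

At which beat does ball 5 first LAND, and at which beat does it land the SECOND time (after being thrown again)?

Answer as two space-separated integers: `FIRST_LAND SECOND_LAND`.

Beat 0 (L): throw ball1 h=5 -> lands@5:R; in-air after throw: [b1@5:R]
Beat 1 (R): throw ball2 h=7 -> lands@8:L; in-air after throw: [b1@5:R b2@8:L]
Beat 2 (L): throw ball3 h=5 -> lands@7:R; in-air after throw: [b1@5:R b3@7:R b2@8:L]
Beat 3 (R): throw ball4 h=3 -> lands@6:L; in-air after throw: [b1@5:R b4@6:L b3@7:R b2@8:L]
Beat 4 (L): throw ball5 h=5 -> lands@9:R; in-air after throw: [b1@5:R b4@6:L b3@7:R b2@8:L b5@9:R]
Beat 5 (R): throw ball1 h=5 -> lands@10:L; in-air after throw: [b4@6:L b3@7:R b2@8:L b5@9:R b1@10:L]
Beat 6 (L): throw ball4 h=7 -> lands@13:R; in-air after throw: [b3@7:R b2@8:L b5@9:R b1@10:L b4@13:R]
Beat 7 (R): throw ball3 h=5 -> lands@12:L; in-air after throw: [b2@8:L b5@9:R b1@10:L b3@12:L b4@13:R]
Beat 8 (L): throw ball2 h=3 -> lands@11:R; in-air after throw: [b5@9:R b1@10:L b2@11:R b3@12:L b4@13:R]
Beat 9 (R): throw ball5 h=5 -> lands@14:L; in-air after throw: [b1@10:L b2@11:R b3@12:L b4@13:R b5@14:L]
Beat 10 (L): throw ball1 h=5 -> lands@15:R; in-air after throw: [b2@11:R b3@12:L b4@13:R b5@14:L b1@15:R]
Beat 11 (R): throw ball2 h=7 -> lands@18:L; in-air after throw: [b3@12:L b4@13:R b5@14:L b1@15:R b2@18:L]
Beat 12 (L): throw ball3 h=5 -> lands@17:R; in-air after throw: [b4@13:R b5@14:L b1@15:R b3@17:R b2@18:L]
Beat 13 (R): throw ball4 h=3 -> lands@16:L; in-air after throw: [b5@14:L b1@15:R b4@16:L b3@17:R b2@18:L]
Beat 14 (L): throw ball5 h=5 -> lands@19:R; in-air after throw: [b1@15:R b4@16:L b3@17:R b2@18:L b5@19:R]
Ball 5: thrown@4 h=5 -> first land @9; rethrown@9 h=5 -> second land @14

Answer: 9 14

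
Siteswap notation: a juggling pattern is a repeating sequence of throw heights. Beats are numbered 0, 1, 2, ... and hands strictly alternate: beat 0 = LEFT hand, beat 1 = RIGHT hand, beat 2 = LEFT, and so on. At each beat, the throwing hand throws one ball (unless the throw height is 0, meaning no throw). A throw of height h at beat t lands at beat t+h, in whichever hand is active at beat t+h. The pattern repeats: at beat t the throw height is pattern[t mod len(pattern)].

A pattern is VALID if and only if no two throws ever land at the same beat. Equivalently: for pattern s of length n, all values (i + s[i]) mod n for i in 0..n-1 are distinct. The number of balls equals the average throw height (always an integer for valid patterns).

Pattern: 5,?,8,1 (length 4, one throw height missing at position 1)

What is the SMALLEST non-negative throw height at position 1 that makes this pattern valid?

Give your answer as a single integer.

i=0: (0 + 5) mod 4 = 1
i=1: s[i]=? (unknown)
i=2: (2 + 8) mod 4 = 2
i=3: (3 + 1) mod 4 = 0
Known residues: [0, 1, 2]; need a permutation of 0..3, so missing residue r = 3
Need (1 + s) mod 4 = 3; smallest s = (3 - 1) mod 4 = 2

Answer: 2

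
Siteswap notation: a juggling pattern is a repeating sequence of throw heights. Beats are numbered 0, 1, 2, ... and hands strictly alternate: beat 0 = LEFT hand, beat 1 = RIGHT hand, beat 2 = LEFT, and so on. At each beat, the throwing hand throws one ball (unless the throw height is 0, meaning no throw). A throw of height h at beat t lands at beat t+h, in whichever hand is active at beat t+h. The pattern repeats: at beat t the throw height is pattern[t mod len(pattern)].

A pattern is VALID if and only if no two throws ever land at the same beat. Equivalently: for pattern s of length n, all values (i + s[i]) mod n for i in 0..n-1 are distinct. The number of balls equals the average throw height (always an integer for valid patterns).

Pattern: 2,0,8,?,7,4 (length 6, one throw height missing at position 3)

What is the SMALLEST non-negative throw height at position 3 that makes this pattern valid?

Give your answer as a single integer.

i=0: (0 + 2) mod 6 = 2
i=1: (1 + 0) mod 6 = 1
i=2: (2 + 8) mod 6 = 4
i=3: s[i]=? (unknown)
i=4: (4 + 7) mod 6 = 5
i=5: (5 + 4) mod 6 = 3
Known residues: [1, 2, 3, 4, 5]; need a permutation of 0..5, so missing residue r = 0
Need (3 + s) mod 6 = 0; smallest s = (0 - 3) mod 6 = 3

Answer: 3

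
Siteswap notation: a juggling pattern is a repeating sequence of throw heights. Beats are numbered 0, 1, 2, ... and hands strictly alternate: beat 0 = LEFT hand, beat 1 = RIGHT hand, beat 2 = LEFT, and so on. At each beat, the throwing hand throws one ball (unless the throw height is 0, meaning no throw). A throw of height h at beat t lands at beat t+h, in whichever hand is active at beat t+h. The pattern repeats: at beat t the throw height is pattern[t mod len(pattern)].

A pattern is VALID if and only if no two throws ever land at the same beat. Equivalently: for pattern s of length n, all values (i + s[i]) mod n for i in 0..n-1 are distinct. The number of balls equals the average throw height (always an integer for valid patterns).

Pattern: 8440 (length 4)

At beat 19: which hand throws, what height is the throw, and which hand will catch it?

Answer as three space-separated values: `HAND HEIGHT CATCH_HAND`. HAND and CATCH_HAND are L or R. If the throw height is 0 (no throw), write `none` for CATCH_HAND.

Beat 19: 19 mod 2 = 1, so hand = R
Throw height = pattern[19 mod 4] = pattern[3] = 0

Answer: R 0 none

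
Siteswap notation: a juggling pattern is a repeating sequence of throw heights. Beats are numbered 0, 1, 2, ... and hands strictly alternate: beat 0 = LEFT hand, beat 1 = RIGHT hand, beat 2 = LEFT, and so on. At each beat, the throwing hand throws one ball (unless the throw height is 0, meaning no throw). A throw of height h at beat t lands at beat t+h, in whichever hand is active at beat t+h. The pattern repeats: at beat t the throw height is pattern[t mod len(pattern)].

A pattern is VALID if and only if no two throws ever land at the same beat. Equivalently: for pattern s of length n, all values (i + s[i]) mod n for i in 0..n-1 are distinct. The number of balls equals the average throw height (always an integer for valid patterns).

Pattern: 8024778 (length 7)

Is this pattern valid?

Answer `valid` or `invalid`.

i=0: (i + s[i]) mod n = (0 + 8) mod 7 = 1
i=1: (i + s[i]) mod n = (1 + 0) mod 7 = 1
i=2: (i + s[i]) mod n = (2 + 2) mod 7 = 4
i=3: (i + s[i]) mod n = (3 + 4) mod 7 = 0
i=4: (i + s[i]) mod n = (4 + 7) mod 7 = 4
i=5: (i + s[i]) mod n = (5 + 7) mod 7 = 5
i=6: (i + s[i]) mod n = (6 + 8) mod 7 = 0
Residues: [1, 1, 4, 0, 4, 5, 0], distinct: False

Answer: invalid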